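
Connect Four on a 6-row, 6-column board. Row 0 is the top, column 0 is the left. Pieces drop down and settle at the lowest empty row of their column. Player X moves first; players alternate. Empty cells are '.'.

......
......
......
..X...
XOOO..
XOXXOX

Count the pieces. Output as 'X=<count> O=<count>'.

X=6 O=5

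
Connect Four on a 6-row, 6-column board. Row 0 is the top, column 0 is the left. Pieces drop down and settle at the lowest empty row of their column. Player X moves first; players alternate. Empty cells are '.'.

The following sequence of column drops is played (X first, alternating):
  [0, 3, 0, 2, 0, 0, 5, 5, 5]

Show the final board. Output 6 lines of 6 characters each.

Move 1: X drops in col 0, lands at row 5
Move 2: O drops in col 3, lands at row 5
Move 3: X drops in col 0, lands at row 4
Move 4: O drops in col 2, lands at row 5
Move 5: X drops in col 0, lands at row 3
Move 6: O drops in col 0, lands at row 2
Move 7: X drops in col 5, lands at row 5
Move 8: O drops in col 5, lands at row 4
Move 9: X drops in col 5, lands at row 3

Answer: ......
......
O.....
X....X
X....O
X.OO.X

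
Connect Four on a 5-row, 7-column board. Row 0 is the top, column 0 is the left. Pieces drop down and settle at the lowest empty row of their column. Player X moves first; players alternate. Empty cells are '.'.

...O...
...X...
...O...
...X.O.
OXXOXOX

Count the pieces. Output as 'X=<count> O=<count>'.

X=6 O=6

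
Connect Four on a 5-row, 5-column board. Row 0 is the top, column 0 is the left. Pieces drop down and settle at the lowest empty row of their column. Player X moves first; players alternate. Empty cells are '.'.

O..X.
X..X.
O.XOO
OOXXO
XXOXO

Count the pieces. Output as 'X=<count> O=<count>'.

X=9 O=9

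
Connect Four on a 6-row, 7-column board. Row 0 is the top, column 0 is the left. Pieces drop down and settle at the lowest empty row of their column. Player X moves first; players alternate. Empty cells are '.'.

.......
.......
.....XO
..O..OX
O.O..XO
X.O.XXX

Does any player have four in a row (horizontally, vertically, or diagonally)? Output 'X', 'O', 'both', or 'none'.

none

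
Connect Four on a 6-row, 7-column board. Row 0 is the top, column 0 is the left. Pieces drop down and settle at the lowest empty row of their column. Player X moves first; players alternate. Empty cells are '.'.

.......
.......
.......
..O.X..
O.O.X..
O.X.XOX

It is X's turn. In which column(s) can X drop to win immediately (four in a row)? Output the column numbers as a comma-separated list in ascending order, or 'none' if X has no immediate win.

Answer: 4

Derivation:
col 0: drop X → no win
col 1: drop X → no win
col 2: drop X → no win
col 3: drop X → no win
col 4: drop X → WIN!
col 5: drop X → no win
col 6: drop X → no win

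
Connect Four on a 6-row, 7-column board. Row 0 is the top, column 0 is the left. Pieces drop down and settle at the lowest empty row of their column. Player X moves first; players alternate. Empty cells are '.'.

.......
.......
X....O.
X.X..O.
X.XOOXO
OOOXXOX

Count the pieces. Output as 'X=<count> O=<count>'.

X=9 O=9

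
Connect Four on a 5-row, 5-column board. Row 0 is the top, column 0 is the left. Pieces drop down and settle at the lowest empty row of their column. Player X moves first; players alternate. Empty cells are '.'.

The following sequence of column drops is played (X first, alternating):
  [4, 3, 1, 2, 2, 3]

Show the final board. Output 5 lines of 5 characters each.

Answer: .....
.....
.....
..XO.
.XOOX

Derivation:
Move 1: X drops in col 4, lands at row 4
Move 2: O drops in col 3, lands at row 4
Move 3: X drops in col 1, lands at row 4
Move 4: O drops in col 2, lands at row 4
Move 5: X drops in col 2, lands at row 3
Move 6: O drops in col 3, lands at row 3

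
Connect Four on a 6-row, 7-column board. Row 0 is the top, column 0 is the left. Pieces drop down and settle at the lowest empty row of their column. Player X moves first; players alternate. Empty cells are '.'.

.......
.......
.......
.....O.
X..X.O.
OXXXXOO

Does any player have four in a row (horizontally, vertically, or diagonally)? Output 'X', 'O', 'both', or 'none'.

X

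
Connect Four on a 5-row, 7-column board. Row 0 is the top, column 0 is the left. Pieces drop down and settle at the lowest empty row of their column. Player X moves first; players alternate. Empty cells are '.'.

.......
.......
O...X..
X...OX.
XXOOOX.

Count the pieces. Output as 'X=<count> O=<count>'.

X=6 O=5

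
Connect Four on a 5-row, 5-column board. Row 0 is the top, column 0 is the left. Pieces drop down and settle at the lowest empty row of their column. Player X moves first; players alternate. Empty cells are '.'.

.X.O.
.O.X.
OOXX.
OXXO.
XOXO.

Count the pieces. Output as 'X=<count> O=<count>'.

X=8 O=8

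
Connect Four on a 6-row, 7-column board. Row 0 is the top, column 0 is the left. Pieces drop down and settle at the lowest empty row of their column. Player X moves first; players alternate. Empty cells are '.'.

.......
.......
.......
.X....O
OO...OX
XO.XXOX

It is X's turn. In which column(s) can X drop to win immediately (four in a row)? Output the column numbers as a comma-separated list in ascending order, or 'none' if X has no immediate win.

col 0: drop X → no win
col 1: drop X → no win
col 2: drop X → no win
col 3: drop X → no win
col 4: drop X → no win
col 5: drop X → no win
col 6: drop X → no win

Answer: none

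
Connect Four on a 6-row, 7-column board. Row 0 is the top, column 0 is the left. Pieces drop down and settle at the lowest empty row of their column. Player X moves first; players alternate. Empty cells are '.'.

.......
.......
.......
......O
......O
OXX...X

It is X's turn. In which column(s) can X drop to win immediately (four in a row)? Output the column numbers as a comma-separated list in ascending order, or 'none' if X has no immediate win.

Answer: none

Derivation:
col 0: drop X → no win
col 1: drop X → no win
col 2: drop X → no win
col 3: drop X → no win
col 4: drop X → no win
col 5: drop X → no win
col 6: drop X → no win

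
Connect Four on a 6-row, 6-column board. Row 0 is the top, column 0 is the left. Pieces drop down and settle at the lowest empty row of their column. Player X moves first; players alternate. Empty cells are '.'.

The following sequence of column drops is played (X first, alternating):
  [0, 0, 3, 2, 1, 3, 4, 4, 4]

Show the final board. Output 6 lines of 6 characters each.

Answer: ......
......
......
....X.
O..OO.
XXOXX.

Derivation:
Move 1: X drops in col 0, lands at row 5
Move 2: O drops in col 0, lands at row 4
Move 3: X drops in col 3, lands at row 5
Move 4: O drops in col 2, lands at row 5
Move 5: X drops in col 1, lands at row 5
Move 6: O drops in col 3, lands at row 4
Move 7: X drops in col 4, lands at row 5
Move 8: O drops in col 4, lands at row 4
Move 9: X drops in col 4, lands at row 3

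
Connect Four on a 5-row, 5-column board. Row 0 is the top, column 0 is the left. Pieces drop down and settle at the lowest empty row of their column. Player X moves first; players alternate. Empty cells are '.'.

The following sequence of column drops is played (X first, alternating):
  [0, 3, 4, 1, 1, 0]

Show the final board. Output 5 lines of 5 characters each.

Answer: .....
.....
.....
OX...
XO.OX

Derivation:
Move 1: X drops in col 0, lands at row 4
Move 2: O drops in col 3, lands at row 4
Move 3: X drops in col 4, lands at row 4
Move 4: O drops in col 1, lands at row 4
Move 5: X drops in col 1, lands at row 3
Move 6: O drops in col 0, lands at row 3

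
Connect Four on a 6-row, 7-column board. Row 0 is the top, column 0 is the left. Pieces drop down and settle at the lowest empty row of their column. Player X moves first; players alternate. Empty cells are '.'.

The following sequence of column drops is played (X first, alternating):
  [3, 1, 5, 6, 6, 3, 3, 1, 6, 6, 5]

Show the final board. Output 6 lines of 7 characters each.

Answer: .......
.......
......O
...X..X
.O.O.XX
.O.X.XO

Derivation:
Move 1: X drops in col 3, lands at row 5
Move 2: O drops in col 1, lands at row 5
Move 3: X drops in col 5, lands at row 5
Move 4: O drops in col 6, lands at row 5
Move 5: X drops in col 6, lands at row 4
Move 6: O drops in col 3, lands at row 4
Move 7: X drops in col 3, lands at row 3
Move 8: O drops in col 1, lands at row 4
Move 9: X drops in col 6, lands at row 3
Move 10: O drops in col 6, lands at row 2
Move 11: X drops in col 5, lands at row 4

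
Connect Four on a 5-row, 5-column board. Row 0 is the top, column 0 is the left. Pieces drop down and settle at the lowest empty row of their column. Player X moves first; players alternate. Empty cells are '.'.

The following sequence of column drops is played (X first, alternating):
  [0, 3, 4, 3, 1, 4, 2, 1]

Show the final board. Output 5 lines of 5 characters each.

Move 1: X drops in col 0, lands at row 4
Move 2: O drops in col 3, lands at row 4
Move 3: X drops in col 4, lands at row 4
Move 4: O drops in col 3, lands at row 3
Move 5: X drops in col 1, lands at row 4
Move 6: O drops in col 4, lands at row 3
Move 7: X drops in col 2, lands at row 4
Move 8: O drops in col 1, lands at row 3

Answer: .....
.....
.....
.O.OO
XXXOX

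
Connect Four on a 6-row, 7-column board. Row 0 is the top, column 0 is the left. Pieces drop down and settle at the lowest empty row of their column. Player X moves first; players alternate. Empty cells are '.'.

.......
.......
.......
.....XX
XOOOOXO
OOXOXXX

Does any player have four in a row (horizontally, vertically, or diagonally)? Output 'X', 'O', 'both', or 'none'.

O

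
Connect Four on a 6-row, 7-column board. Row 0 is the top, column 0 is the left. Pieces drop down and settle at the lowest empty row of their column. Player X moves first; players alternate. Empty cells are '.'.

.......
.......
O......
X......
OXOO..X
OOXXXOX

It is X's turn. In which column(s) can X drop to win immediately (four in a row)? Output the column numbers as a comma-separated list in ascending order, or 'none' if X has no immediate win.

Answer: none

Derivation:
col 0: drop X → no win
col 1: drop X → no win
col 2: drop X → no win
col 3: drop X → no win
col 4: drop X → no win
col 5: drop X → no win
col 6: drop X → no win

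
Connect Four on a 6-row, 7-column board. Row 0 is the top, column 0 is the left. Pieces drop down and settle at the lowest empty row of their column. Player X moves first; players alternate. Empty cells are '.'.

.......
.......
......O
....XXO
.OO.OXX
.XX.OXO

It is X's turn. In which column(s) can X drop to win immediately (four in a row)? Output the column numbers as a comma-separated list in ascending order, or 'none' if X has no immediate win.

col 0: drop X → no win
col 1: drop X → no win
col 2: drop X → no win
col 3: drop X → no win
col 4: drop X → no win
col 5: drop X → WIN!
col 6: drop X → no win

Answer: 5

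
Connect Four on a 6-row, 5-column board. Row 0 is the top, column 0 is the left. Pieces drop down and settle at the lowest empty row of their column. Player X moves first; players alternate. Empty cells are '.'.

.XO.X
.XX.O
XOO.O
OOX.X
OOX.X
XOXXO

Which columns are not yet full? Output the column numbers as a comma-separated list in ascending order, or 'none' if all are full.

col 0: top cell = '.' → open
col 1: top cell = 'X' → FULL
col 2: top cell = 'O' → FULL
col 3: top cell = '.' → open
col 4: top cell = 'X' → FULL

Answer: 0,3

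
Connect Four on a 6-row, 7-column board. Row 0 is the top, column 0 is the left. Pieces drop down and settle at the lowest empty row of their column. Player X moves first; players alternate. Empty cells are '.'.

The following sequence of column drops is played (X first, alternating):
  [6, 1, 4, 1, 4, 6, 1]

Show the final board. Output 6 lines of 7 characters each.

Move 1: X drops in col 6, lands at row 5
Move 2: O drops in col 1, lands at row 5
Move 3: X drops in col 4, lands at row 5
Move 4: O drops in col 1, lands at row 4
Move 5: X drops in col 4, lands at row 4
Move 6: O drops in col 6, lands at row 4
Move 7: X drops in col 1, lands at row 3

Answer: .......
.......
.......
.X.....
.O..X.O
.O..X.X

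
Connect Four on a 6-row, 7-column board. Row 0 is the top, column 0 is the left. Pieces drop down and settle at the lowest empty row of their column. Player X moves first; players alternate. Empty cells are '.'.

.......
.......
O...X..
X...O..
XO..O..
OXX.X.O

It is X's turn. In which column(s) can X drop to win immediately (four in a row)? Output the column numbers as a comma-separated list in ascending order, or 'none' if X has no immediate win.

Answer: 3

Derivation:
col 0: drop X → no win
col 1: drop X → no win
col 2: drop X → no win
col 3: drop X → WIN!
col 4: drop X → no win
col 5: drop X → no win
col 6: drop X → no win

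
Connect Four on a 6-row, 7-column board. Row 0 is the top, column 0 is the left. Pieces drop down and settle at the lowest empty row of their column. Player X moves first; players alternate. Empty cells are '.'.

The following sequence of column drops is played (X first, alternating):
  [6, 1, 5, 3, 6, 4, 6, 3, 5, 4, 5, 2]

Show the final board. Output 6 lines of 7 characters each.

Answer: .......
.......
.......
.....XX
...OOXX
.OOOOXX

Derivation:
Move 1: X drops in col 6, lands at row 5
Move 2: O drops in col 1, lands at row 5
Move 3: X drops in col 5, lands at row 5
Move 4: O drops in col 3, lands at row 5
Move 5: X drops in col 6, lands at row 4
Move 6: O drops in col 4, lands at row 5
Move 7: X drops in col 6, lands at row 3
Move 8: O drops in col 3, lands at row 4
Move 9: X drops in col 5, lands at row 4
Move 10: O drops in col 4, lands at row 4
Move 11: X drops in col 5, lands at row 3
Move 12: O drops in col 2, lands at row 5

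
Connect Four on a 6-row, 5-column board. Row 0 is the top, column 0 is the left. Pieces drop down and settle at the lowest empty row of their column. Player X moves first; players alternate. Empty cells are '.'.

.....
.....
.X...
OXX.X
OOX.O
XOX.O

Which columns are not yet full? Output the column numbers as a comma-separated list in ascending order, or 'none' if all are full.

col 0: top cell = '.' → open
col 1: top cell = '.' → open
col 2: top cell = '.' → open
col 3: top cell = '.' → open
col 4: top cell = '.' → open

Answer: 0,1,2,3,4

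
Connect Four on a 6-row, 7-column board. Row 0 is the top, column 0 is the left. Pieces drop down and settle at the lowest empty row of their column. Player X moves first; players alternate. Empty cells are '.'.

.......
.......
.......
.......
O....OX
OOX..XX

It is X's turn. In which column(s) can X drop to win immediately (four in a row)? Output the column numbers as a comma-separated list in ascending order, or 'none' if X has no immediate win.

col 0: drop X → no win
col 1: drop X → no win
col 2: drop X → no win
col 3: drop X → no win
col 4: drop X → no win
col 5: drop X → no win
col 6: drop X → no win

Answer: none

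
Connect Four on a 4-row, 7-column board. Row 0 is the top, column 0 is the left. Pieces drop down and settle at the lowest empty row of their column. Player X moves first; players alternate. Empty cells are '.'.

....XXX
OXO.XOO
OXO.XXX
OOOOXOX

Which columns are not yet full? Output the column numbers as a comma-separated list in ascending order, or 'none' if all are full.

Answer: 0,1,2,3

Derivation:
col 0: top cell = '.' → open
col 1: top cell = '.' → open
col 2: top cell = '.' → open
col 3: top cell = '.' → open
col 4: top cell = 'X' → FULL
col 5: top cell = 'X' → FULL
col 6: top cell = 'X' → FULL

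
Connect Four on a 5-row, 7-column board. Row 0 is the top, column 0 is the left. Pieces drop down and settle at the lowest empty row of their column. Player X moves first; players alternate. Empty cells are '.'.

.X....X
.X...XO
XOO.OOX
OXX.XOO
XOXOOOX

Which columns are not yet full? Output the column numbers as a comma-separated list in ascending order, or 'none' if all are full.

Answer: 0,2,3,4,5

Derivation:
col 0: top cell = '.' → open
col 1: top cell = 'X' → FULL
col 2: top cell = '.' → open
col 3: top cell = '.' → open
col 4: top cell = '.' → open
col 5: top cell = '.' → open
col 6: top cell = 'X' → FULL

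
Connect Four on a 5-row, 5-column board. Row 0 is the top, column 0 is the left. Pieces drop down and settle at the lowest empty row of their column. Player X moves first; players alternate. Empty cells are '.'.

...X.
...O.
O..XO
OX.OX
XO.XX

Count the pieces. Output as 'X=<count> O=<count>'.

X=7 O=6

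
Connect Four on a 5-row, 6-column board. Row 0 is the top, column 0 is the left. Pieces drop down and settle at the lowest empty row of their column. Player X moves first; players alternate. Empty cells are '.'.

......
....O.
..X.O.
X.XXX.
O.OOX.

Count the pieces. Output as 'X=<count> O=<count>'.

X=6 O=5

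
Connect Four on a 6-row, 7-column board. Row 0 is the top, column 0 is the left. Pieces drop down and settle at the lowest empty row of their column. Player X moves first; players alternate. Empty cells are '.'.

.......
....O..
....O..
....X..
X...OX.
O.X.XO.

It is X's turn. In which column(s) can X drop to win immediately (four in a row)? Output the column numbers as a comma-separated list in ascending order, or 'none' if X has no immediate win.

col 0: drop X → no win
col 1: drop X → no win
col 2: drop X → no win
col 3: drop X → no win
col 4: drop X → no win
col 5: drop X → no win
col 6: drop X → no win

Answer: none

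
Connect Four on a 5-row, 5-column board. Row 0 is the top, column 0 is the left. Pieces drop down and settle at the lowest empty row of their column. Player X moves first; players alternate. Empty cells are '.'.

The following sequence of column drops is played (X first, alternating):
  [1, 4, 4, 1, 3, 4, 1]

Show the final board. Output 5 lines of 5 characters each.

Answer: .....
.....
.X..O
.O..X
.X.XO

Derivation:
Move 1: X drops in col 1, lands at row 4
Move 2: O drops in col 4, lands at row 4
Move 3: X drops in col 4, lands at row 3
Move 4: O drops in col 1, lands at row 3
Move 5: X drops in col 3, lands at row 4
Move 6: O drops in col 4, lands at row 2
Move 7: X drops in col 1, lands at row 2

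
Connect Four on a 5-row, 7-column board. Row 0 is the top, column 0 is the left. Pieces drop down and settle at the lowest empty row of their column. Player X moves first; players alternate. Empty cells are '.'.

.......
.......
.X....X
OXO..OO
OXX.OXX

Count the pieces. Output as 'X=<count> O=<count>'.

X=7 O=6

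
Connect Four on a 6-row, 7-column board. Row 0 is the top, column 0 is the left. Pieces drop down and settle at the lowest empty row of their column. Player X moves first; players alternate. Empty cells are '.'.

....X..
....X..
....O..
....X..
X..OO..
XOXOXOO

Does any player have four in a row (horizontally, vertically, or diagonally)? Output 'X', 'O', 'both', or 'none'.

none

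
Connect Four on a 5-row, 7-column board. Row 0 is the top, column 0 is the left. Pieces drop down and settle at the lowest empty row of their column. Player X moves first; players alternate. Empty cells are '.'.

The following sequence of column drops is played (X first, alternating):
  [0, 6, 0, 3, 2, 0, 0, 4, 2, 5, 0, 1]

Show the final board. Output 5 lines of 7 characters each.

Move 1: X drops in col 0, lands at row 4
Move 2: O drops in col 6, lands at row 4
Move 3: X drops in col 0, lands at row 3
Move 4: O drops in col 3, lands at row 4
Move 5: X drops in col 2, lands at row 4
Move 6: O drops in col 0, lands at row 2
Move 7: X drops in col 0, lands at row 1
Move 8: O drops in col 4, lands at row 4
Move 9: X drops in col 2, lands at row 3
Move 10: O drops in col 5, lands at row 4
Move 11: X drops in col 0, lands at row 0
Move 12: O drops in col 1, lands at row 4

Answer: X......
X......
O......
X.X....
XOXOOOO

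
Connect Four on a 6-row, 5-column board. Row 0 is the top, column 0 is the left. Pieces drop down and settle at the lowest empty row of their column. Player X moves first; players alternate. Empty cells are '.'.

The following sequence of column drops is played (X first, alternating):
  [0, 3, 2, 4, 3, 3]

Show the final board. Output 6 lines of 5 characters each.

Answer: .....
.....
.....
...O.
...X.
X.XOO

Derivation:
Move 1: X drops in col 0, lands at row 5
Move 2: O drops in col 3, lands at row 5
Move 3: X drops in col 2, lands at row 5
Move 4: O drops in col 4, lands at row 5
Move 5: X drops in col 3, lands at row 4
Move 6: O drops in col 3, lands at row 3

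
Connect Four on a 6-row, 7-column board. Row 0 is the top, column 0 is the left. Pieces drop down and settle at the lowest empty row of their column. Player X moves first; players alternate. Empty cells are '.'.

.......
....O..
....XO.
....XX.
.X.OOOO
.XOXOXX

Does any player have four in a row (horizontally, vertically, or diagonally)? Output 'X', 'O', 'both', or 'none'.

O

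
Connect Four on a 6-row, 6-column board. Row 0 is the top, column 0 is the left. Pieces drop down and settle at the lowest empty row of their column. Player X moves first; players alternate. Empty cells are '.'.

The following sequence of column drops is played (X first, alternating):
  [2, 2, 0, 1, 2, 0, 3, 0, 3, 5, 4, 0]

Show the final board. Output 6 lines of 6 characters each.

Move 1: X drops in col 2, lands at row 5
Move 2: O drops in col 2, lands at row 4
Move 3: X drops in col 0, lands at row 5
Move 4: O drops in col 1, lands at row 5
Move 5: X drops in col 2, lands at row 3
Move 6: O drops in col 0, lands at row 4
Move 7: X drops in col 3, lands at row 5
Move 8: O drops in col 0, lands at row 3
Move 9: X drops in col 3, lands at row 4
Move 10: O drops in col 5, lands at row 5
Move 11: X drops in col 4, lands at row 5
Move 12: O drops in col 0, lands at row 2

Answer: ......
......
O.....
O.X...
O.OX..
XOXXXO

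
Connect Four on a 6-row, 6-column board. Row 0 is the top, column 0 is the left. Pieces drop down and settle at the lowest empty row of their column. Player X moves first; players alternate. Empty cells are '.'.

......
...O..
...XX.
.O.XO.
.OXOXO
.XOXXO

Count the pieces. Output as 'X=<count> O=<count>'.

X=8 O=8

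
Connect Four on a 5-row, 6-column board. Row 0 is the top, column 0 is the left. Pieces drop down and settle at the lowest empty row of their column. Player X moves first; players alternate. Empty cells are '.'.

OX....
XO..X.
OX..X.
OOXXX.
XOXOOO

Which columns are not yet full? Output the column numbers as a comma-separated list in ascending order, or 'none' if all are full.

Answer: 2,3,4,5

Derivation:
col 0: top cell = 'O' → FULL
col 1: top cell = 'X' → FULL
col 2: top cell = '.' → open
col 3: top cell = '.' → open
col 4: top cell = '.' → open
col 5: top cell = '.' → open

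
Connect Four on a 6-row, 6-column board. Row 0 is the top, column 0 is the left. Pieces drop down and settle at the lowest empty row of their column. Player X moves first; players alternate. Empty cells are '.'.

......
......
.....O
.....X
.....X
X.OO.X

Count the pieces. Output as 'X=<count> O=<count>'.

X=4 O=3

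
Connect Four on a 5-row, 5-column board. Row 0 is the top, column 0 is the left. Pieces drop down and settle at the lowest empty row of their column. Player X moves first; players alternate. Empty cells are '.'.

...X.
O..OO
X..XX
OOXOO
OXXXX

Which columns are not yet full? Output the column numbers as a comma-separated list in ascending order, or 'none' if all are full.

Answer: 0,1,2,4

Derivation:
col 0: top cell = '.' → open
col 1: top cell = '.' → open
col 2: top cell = '.' → open
col 3: top cell = 'X' → FULL
col 4: top cell = '.' → open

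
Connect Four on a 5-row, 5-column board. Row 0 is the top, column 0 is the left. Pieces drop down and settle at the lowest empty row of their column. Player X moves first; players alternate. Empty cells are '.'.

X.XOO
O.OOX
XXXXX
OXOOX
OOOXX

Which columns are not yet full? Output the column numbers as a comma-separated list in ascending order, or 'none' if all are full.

col 0: top cell = 'X' → FULL
col 1: top cell = '.' → open
col 2: top cell = 'X' → FULL
col 3: top cell = 'O' → FULL
col 4: top cell = 'O' → FULL

Answer: 1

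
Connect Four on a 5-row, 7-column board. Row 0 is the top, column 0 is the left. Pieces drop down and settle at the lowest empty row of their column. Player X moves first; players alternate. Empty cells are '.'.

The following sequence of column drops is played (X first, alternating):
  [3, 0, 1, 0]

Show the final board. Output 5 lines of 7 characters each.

Move 1: X drops in col 3, lands at row 4
Move 2: O drops in col 0, lands at row 4
Move 3: X drops in col 1, lands at row 4
Move 4: O drops in col 0, lands at row 3

Answer: .......
.......
.......
O......
OX.X...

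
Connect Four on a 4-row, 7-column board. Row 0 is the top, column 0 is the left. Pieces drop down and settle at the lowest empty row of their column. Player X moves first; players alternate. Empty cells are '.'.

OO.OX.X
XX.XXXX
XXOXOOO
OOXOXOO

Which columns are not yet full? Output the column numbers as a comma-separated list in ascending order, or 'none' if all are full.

Answer: 2,5

Derivation:
col 0: top cell = 'O' → FULL
col 1: top cell = 'O' → FULL
col 2: top cell = '.' → open
col 3: top cell = 'O' → FULL
col 4: top cell = 'X' → FULL
col 5: top cell = '.' → open
col 6: top cell = 'X' → FULL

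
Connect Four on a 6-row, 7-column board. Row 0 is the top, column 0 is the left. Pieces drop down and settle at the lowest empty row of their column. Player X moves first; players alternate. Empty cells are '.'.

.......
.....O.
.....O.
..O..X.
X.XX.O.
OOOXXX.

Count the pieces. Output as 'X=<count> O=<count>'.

X=7 O=7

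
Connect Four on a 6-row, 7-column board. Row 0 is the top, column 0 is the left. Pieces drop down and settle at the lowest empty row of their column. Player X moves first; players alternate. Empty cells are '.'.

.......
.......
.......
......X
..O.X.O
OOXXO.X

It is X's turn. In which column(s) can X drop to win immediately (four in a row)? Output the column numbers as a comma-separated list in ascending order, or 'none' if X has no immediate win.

col 0: drop X → no win
col 1: drop X → no win
col 2: drop X → no win
col 3: drop X → no win
col 4: drop X → no win
col 5: drop X → no win
col 6: drop X → no win

Answer: none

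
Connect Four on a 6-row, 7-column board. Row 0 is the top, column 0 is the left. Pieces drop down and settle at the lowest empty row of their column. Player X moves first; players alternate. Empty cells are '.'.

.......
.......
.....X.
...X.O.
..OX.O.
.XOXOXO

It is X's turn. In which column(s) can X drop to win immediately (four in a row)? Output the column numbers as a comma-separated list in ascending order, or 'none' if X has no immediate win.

col 0: drop X → no win
col 1: drop X → no win
col 2: drop X → no win
col 3: drop X → WIN!
col 4: drop X → no win
col 5: drop X → no win
col 6: drop X → no win

Answer: 3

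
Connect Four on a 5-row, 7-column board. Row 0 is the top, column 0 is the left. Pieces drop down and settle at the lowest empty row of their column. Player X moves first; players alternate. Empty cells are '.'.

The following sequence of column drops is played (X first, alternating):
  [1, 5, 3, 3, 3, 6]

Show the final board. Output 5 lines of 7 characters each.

Answer: .......
.......
...X...
...O...
.X.X.OO

Derivation:
Move 1: X drops in col 1, lands at row 4
Move 2: O drops in col 5, lands at row 4
Move 3: X drops in col 3, lands at row 4
Move 4: O drops in col 3, lands at row 3
Move 5: X drops in col 3, lands at row 2
Move 6: O drops in col 6, lands at row 4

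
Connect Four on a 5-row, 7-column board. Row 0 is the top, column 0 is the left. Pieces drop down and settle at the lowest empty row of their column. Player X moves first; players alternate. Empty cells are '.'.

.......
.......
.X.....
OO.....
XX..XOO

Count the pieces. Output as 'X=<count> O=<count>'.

X=4 O=4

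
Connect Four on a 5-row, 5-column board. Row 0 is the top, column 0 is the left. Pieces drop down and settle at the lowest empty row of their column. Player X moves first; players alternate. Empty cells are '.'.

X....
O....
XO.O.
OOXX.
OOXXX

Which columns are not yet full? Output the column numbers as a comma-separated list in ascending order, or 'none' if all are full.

col 0: top cell = 'X' → FULL
col 1: top cell = '.' → open
col 2: top cell = '.' → open
col 3: top cell = '.' → open
col 4: top cell = '.' → open

Answer: 1,2,3,4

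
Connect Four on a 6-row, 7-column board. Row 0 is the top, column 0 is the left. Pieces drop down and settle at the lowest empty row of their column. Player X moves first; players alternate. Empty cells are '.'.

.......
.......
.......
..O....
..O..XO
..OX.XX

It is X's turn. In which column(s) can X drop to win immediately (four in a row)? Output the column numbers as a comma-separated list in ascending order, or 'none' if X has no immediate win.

col 0: drop X → no win
col 1: drop X → no win
col 2: drop X → no win
col 3: drop X → no win
col 4: drop X → WIN!
col 5: drop X → no win
col 6: drop X → no win

Answer: 4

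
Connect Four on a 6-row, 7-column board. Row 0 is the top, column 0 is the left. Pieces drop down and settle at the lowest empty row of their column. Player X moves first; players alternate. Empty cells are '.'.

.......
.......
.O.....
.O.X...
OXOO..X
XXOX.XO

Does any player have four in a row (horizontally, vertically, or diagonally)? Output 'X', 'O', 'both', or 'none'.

none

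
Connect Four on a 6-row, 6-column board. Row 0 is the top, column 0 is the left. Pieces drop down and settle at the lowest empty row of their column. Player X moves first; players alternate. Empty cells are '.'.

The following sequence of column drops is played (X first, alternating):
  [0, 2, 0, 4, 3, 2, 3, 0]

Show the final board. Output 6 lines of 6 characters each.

Answer: ......
......
......
O.....
X.OX..
X.OXO.

Derivation:
Move 1: X drops in col 0, lands at row 5
Move 2: O drops in col 2, lands at row 5
Move 3: X drops in col 0, lands at row 4
Move 4: O drops in col 4, lands at row 5
Move 5: X drops in col 3, lands at row 5
Move 6: O drops in col 2, lands at row 4
Move 7: X drops in col 3, lands at row 4
Move 8: O drops in col 0, lands at row 3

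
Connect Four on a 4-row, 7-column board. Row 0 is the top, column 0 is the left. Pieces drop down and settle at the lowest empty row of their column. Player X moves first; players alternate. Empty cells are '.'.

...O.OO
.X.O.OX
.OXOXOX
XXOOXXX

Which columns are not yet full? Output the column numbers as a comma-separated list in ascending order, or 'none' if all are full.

Answer: 0,1,2,4

Derivation:
col 0: top cell = '.' → open
col 1: top cell = '.' → open
col 2: top cell = '.' → open
col 3: top cell = 'O' → FULL
col 4: top cell = '.' → open
col 5: top cell = 'O' → FULL
col 6: top cell = 'O' → FULL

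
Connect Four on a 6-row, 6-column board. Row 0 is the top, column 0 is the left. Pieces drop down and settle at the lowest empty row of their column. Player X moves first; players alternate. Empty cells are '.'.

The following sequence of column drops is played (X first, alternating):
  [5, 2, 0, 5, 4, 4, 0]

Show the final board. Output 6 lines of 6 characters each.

Move 1: X drops in col 5, lands at row 5
Move 2: O drops in col 2, lands at row 5
Move 3: X drops in col 0, lands at row 5
Move 4: O drops in col 5, lands at row 4
Move 5: X drops in col 4, lands at row 5
Move 6: O drops in col 4, lands at row 4
Move 7: X drops in col 0, lands at row 4

Answer: ......
......
......
......
X...OO
X.O.XX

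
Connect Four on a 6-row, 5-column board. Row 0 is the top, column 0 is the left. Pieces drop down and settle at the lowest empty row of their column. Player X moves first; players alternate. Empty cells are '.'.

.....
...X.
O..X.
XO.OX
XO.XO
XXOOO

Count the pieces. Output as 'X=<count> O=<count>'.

X=8 O=8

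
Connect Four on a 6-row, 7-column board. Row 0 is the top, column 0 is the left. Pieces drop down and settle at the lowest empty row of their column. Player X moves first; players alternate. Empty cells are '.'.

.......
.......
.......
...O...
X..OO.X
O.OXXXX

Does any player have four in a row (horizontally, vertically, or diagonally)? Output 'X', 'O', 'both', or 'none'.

X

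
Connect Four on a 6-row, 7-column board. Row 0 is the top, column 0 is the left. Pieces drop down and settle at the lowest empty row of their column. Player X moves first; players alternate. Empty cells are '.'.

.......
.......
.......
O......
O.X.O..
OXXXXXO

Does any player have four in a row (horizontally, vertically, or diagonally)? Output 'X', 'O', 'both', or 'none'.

X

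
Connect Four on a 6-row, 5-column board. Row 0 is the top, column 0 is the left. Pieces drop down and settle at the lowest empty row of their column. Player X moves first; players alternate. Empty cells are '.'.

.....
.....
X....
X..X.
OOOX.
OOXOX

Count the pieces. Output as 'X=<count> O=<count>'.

X=6 O=6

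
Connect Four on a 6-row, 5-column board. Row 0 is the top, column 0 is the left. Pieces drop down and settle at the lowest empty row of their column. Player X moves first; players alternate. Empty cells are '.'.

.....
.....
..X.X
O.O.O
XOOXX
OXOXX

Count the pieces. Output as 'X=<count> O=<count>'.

X=8 O=7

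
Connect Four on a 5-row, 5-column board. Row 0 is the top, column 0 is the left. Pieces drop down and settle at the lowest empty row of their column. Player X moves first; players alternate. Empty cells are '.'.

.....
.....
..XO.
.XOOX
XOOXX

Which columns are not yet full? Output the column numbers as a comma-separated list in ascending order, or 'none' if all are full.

col 0: top cell = '.' → open
col 1: top cell = '.' → open
col 2: top cell = '.' → open
col 3: top cell = '.' → open
col 4: top cell = '.' → open

Answer: 0,1,2,3,4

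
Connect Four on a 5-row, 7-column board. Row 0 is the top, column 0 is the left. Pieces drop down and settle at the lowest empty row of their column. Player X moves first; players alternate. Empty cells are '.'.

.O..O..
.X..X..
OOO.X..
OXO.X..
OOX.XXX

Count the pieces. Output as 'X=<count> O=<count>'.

X=9 O=9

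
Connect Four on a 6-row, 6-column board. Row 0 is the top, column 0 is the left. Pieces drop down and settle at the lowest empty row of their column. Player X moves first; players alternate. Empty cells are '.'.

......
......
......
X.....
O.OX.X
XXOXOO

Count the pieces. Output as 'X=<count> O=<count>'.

X=6 O=5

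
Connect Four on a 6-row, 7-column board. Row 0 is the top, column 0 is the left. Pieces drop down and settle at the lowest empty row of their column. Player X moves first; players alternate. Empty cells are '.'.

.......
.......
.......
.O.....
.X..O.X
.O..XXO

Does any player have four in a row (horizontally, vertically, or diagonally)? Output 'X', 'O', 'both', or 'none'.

none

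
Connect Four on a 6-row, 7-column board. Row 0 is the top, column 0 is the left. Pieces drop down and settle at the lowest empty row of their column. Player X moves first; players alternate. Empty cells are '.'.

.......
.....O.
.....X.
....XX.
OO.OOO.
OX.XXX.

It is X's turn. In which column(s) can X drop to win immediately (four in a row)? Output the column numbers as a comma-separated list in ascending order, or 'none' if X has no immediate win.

col 0: drop X → no win
col 1: drop X → no win
col 2: drop X → WIN!
col 3: drop X → no win
col 4: drop X → no win
col 5: drop X → no win
col 6: drop X → WIN!

Answer: 2,6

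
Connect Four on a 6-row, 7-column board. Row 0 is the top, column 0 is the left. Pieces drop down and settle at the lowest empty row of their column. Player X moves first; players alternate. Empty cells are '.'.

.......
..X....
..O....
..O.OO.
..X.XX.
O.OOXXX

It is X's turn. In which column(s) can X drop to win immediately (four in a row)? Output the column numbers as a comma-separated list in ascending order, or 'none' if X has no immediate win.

Answer: 3

Derivation:
col 0: drop X → no win
col 1: drop X → no win
col 2: drop X → no win
col 3: drop X → WIN!
col 4: drop X → no win
col 5: drop X → no win
col 6: drop X → no win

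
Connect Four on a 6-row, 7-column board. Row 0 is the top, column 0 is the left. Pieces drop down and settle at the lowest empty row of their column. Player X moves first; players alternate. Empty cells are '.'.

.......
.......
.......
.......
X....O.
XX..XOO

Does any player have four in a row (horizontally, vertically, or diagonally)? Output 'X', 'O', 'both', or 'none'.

none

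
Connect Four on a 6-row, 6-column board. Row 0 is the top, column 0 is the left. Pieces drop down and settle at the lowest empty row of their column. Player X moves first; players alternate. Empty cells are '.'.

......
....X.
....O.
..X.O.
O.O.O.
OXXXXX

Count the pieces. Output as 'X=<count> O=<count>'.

X=7 O=6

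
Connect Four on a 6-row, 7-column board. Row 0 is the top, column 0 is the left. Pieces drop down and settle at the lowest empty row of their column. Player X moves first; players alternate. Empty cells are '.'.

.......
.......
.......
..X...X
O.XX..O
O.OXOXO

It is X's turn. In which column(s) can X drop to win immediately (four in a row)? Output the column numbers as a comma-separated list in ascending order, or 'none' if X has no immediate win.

col 0: drop X → no win
col 1: drop X → no win
col 2: drop X → no win
col 3: drop X → no win
col 4: drop X → no win
col 5: drop X → no win
col 6: drop X → no win

Answer: none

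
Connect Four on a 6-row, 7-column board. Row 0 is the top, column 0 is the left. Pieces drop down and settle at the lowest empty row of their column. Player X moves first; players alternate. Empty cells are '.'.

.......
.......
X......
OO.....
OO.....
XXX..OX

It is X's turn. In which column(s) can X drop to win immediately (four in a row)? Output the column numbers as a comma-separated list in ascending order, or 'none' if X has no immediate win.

col 0: drop X → no win
col 1: drop X → no win
col 2: drop X → no win
col 3: drop X → WIN!
col 4: drop X → no win
col 5: drop X → no win
col 6: drop X → no win

Answer: 3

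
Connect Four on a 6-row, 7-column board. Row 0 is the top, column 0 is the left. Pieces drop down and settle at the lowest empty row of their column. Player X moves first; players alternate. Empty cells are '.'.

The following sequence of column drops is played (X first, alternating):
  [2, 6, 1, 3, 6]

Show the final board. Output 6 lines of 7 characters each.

Move 1: X drops in col 2, lands at row 5
Move 2: O drops in col 6, lands at row 5
Move 3: X drops in col 1, lands at row 5
Move 4: O drops in col 3, lands at row 5
Move 5: X drops in col 6, lands at row 4

Answer: .......
.......
.......
.......
......X
.XXO..O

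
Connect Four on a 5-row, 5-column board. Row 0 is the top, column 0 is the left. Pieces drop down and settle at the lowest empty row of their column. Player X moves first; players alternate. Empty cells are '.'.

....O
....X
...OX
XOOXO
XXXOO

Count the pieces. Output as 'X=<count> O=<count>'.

X=7 O=7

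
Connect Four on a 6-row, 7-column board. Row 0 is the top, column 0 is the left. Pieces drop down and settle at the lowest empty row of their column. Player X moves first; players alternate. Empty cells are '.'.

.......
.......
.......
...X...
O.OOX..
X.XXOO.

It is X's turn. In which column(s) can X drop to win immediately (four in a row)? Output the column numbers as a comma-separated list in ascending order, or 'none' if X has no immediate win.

Answer: 1

Derivation:
col 0: drop X → no win
col 1: drop X → WIN!
col 2: drop X → no win
col 3: drop X → no win
col 4: drop X → no win
col 5: drop X → no win
col 6: drop X → no win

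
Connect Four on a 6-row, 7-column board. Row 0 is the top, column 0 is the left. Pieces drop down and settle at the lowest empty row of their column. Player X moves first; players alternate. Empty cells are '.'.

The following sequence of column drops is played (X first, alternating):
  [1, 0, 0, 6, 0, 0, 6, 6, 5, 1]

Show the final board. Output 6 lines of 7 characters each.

Answer: .......
.......
O......
X.....O
XO....X
OX...XO

Derivation:
Move 1: X drops in col 1, lands at row 5
Move 2: O drops in col 0, lands at row 5
Move 3: X drops in col 0, lands at row 4
Move 4: O drops in col 6, lands at row 5
Move 5: X drops in col 0, lands at row 3
Move 6: O drops in col 0, lands at row 2
Move 7: X drops in col 6, lands at row 4
Move 8: O drops in col 6, lands at row 3
Move 9: X drops in col 5, lands at row 5
Move 10: O drops in col 1, lands at row 4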